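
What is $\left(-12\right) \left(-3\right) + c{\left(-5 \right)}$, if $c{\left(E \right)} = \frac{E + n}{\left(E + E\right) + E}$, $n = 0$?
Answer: $\frac{109}{3} \approx 36.333$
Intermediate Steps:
$c{\left(E \right)} = \frac{1}{3}$ ($c{\left(E \right)} = \frac{E + 0}{\left(E + E\right) + E} = \frac{E}{2 E + E} = \frac{E}{3 E} = E \frac{1}{3 E} = \frac{1}{3}$)
$\left(-12\right) \left(-3\right) + c{\left(-5 \right)} = \left(-12\right) \left(-3\right) + \frac{1}{3} = 36 + \frac{1}{3} = \frac{109}{3}$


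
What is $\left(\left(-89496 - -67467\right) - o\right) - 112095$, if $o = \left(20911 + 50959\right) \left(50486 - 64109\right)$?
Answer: $978950886$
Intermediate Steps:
$o = -979085010$ ($o = 71870 \left(-13623\right) = -979085010$)
$\left(\left(-89496 - -67467\right) - o\right) - 112095 = \left(\left(-89496 - -67467\right) - -979085010\right) - 112095 = \left(\left(-89496 + 67467\right) + 979085010\right) - 112095 = \left(-22029 + 979085010\right) - 112095 = 979062981 - 112095 = 978950886$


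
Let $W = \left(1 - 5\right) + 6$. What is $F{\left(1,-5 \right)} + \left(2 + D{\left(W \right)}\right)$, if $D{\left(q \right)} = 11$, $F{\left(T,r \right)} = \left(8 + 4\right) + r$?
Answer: $20$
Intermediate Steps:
$F{\left(T,r \right)} = 12 + r$
$W = 2$ ($W = -4 + 6 = 2$)
$F{\left(1,-5 \right)} + \left(2 + D{\left(W \right)}\right) = \left(12 - 5\right) + \left(2 + 11\right) = 7 + 13 = 20$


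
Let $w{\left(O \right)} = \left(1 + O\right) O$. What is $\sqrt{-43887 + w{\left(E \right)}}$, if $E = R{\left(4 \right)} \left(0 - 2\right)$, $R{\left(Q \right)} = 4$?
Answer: $i \sqrt{43831} \approx 209.36 i$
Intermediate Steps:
$E = -8$ ($E = 4 \left(0 - 2\right) = 4 \left(-2\right) = -8$)
$w{\left(O \right)} = O \left(1 + O\right)$
$\sqrt{-43887 + w{\left(E \right)}} = \sqrt{-43887 - 8 \left(1 - 8\right)} = \sqrt{-43887 - -56} = \sqrt{-43887 + 56} = \sqrt{-43831} = i \sqrt{43831}$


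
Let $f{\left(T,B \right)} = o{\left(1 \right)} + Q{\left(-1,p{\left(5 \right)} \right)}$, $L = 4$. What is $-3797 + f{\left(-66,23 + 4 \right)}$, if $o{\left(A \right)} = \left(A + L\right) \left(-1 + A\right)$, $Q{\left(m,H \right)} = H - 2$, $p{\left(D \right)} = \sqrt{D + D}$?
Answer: $-3799 + \sqrt{10} \approx -3795.8$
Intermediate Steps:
$p{\left(D \right)} = \sqrt{2} \sqrt{D}$ ($p{\left(D \right)} = \sqrt{2 D} = \sqrt{2} \sqrt{D}$)
$Q{\left(m,H \right)} = -2 + H$ ($Q{\left(m,H \right)} = H - 2 = -2 + H$)
$o{\left(A \right)} = \left(-1 + A\right) \left(4 + A\right)$ ($o{\left(A \right)} = \left(A + 4\right) \left(-1 + A\right) = \left(4 + A\right) \left(-1 + A\right) = \left(-1 + A\right) \left(4 + A\right)$)
$f{\left(T,B \right)} = -2 + \sqrt{10}$ ($f{\left(T,B \right)} = \left(-4 + 1^{2} + 3 \cdot 1\right) - \left(2 - \sqrt{2} \sqrt{5}\right) = \left(-4 + 1 + 3\right) - \left(2 - \sqrt{10}\right) = 0 - \left(2 - \sqrt{10}\right) = -2 + \sqrt{10}$)
$-3797 + f{\left(-66,23 + 4 \right)} = -3797 - \left(2 - \sqrt{10}\right) = -3799 + \sqrt{10}$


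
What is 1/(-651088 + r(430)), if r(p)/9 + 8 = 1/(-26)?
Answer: -26/16930169 ≈ -1.5357e-6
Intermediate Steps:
r(p) = -1881/26 (r(p) = -72 + 9/(-26) = -72 + 9*(-1/26) = -72 - 9/26 = -1881/26)
1/(-651088 + r(430)) = 1/(-651088 - 1881/26) = 1/(-16930169/26) = -26/16930169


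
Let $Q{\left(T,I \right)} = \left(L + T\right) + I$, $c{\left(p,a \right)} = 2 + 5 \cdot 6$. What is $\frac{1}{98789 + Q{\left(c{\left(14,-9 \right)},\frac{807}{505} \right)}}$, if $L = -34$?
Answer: $\frac{505}{49888242} \approx 1.0123 \cdot 10^{-5}$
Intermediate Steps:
$c{\left(p,a \right)} = 32$ ($c{\left(p,a \right)} = 2 + 30 = 32$)
$Q{\left(T,I \right)} = -34 + I + T$ ($Q{\left(T,I \right)} = \left(-34 + T\right) + I = -34 + I + T$)
$\frac{1}{98789 + Q{\left(c{\left(14,-9 \right)},\frac{807}{505} \right)}} = \frac{1}{98789 + \left(-34 + \frac{807}{505} + 32\right)} = \frac{1}{98789 - \frac{203}{505}} = \frac{1}{\frac{49888242}{505}} = \frac{505}{49888242}$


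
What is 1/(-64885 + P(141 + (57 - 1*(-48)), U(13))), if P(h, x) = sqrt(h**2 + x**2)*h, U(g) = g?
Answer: -12977/107529953 - 246*sqrt(60685)/537649765 ≈ -0.00023340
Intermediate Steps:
P(h, x) = h*sqrt(h**2 + x**2)
1/(-64885 + P(141 + (57 - 1*(-48)), U(13))) = 1/(-64885 + (141 + (57 - 1*(-48)))*sqrt((141 + (57 - 1*(-48)))**2 + 13**2)) = 1/(-64885 + (141 + (57 + 48))*sqrt((141 + (57 + 48))**2 + 169)) = 1/(-64885 + (141 + 105)*sqrt((141 + 105)**2 + 169)) = 1/(-64885 + 246*sqrt(246**2 + 169)) = 1/(-64885 + 246*sqrt(60516 + 169)) = 1/(-64885 + 246*sqrt(60685))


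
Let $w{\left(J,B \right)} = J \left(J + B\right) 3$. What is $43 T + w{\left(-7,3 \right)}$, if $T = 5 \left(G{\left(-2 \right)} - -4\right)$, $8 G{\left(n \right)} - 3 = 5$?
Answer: $1159$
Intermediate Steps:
$G{\left(n \right)} = 1$ ($G{\left(n \right)} = \frac{3}{8} + \frac{1}{8} \cdot 5 = \frac{3}{8} + \frac{5}{8} = 1$)
$w{\left(J,B \right)} = 3 J \left(B + J\right)$ ($w{\left(J,B \right)} = J \left(B + J\right) 3 = 3 J \left(B + J\right)$)
$T = 25$ ($T = 5 \left(1 - -4\right) = 5 \left(1 + 4\right) = 5 \cdot 5 = 25$)
$43 T + w{\left(-7,3 \right)} = 43 \cdot 25 + 3 \left(-7\right) \left(3 - 7\right) = 1075 + 3 \left(-7\right) \left(-4\right) = 1075 + 84 = 1159$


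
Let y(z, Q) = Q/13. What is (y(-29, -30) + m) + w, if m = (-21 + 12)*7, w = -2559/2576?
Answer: -2220291/33488 ≈ -66.301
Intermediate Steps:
y(z, Q) = Q/13 (y(z, Q) = Q*(1/13) = Q/13)
w = -2559/2576 (w = -2559*1/2576 = -2559/2576 ≈ -0.99340)
m = -63 (m = -9*7 = -63)
(y(-29, -30) + m) + w = ((1/13)*(-30) - 63) - 2559/2576 = (-30/13 - 63) - 2559/2576 = -849/13 - 2559/2576 = -2220291/33488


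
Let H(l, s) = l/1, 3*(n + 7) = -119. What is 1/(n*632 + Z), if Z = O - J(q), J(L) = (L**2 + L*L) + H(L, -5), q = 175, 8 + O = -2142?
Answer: -3/279205 ≈ -1.0745e-5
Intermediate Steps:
O = -2150 (O = -8 - 2142 = -2150)
n = -140/3 (n = -7 + (1/3)*(-119) = -7 - 119/3 = -140/3 ≈ -46.667)
H(l, s) = l (H(l, s) = l*1 = l)
J(L) = L + 2*L**2 (J(L) = (L**2 + L*L) + L = (L**2 + L**2) + L = 2*L**2 + L = L + 2*L**2)
Z = -63575 (Z = -2150 - 175*(1 + 2*175) = -2150 - 175*(1 + 350) = -2150 - 175*351 = -2150 - 1*61425 = -2150 - 61425 = -63575)
1/(n*632 + Z) = 1/(-140/3*632 - 63575) = 1/(-88480/3 - 63575) = 1/(-279205/3) = -3/279205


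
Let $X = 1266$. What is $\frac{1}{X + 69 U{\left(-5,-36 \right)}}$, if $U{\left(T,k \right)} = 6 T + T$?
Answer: $- \frac{1}{1149} \approx -0.00087032$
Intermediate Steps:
$U{\left(T,k \right)} = 7 T$
$\frac{1}{X + 69 U{\left(-5,-36 \right)}} = \frac{1}{1266 + 69 \cdot 7 \left(-5\right)} = \frac{1}{1266 + 69 \left(-35\right)} = \frac{1}{1266 - 2415} = \frac{1}{-1149} = - \frac{1}{1149}$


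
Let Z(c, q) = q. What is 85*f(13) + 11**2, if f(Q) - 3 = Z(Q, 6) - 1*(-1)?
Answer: 971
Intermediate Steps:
f(Q) = 10 (f(Q) = 3 + (6 - 1*(-1)) = 3 + (6 + 1) = 3 + 7 = 10)
85*f(13) + 11**2 = 85*10 + 11**2 = 850 + 121 = 971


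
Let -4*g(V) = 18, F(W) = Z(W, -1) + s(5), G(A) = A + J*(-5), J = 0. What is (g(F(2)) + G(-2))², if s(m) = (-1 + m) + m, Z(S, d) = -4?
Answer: 169/4 ≈ 42.250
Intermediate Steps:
s(m) = -1 + 2*m
G(A) = A (G(A) = A + 0*(-5) = A + 0 = A)
F(W) = 5 (F(W) = -4 + (-1 + 2*5) = -4 + (-1 + 10) = -4 + 9 = 5)
g(V) = -9/2 (g(V) = -¼*18 = -9/2)
(g(F(2)) + G(-2))² = (-9/2 - 2)² = (-13/2)² = 169/4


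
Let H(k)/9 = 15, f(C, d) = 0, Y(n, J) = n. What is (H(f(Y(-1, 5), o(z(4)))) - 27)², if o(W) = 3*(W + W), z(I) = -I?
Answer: 11664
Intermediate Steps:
o(W) = 6*W (o(W) = 3*(2*W) = 6*W)
H(k) = 135 (H(k) = 9*15 = 135)
(H(f(Y(-1, 5), o(z(4)))) - 27)² = (135 - 27)² = 108² = 11664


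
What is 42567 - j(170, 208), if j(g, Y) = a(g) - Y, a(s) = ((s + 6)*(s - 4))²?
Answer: -853531881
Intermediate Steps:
a(s) = (-4 + s)²*(6 + s)² (a(s) = ((6 + s)*(-4 + s))² = ((-4 + s)*(6 + s))² = (-4 + s)²*(6 + s)²)
j(g, Y) = -Y + (-4 + g)²*(6 + g)² (j(g, Y) = (-4 + g)²*(6 + g)² - Y = -Y + (-4 + g)²*(6 + g)²)
42567 - j(170, 208) = 42567 - (-1*208 + (-4 + 170)²*(6 + 170)²) = 42567 - (-208 + 166²*176²) = 42567 - (-208 + 27556*30976) = 42567 - (-208 + 853574656) = 42567 - 1*853574448 = 42567 - 853574448 = -853531881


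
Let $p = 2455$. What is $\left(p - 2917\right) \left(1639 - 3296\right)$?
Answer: $765534$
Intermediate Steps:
$\left(p - 2917\right) \left(1639 - 3296\right) = \left(2455 - 2917\right) \left(1639 - 3296\right) = \left(-462\right) \left(-1657\right) = 765534$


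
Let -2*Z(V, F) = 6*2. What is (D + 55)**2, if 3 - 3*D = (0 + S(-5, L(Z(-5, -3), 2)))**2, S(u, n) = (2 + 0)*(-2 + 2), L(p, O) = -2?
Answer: 3136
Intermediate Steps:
Z(V, F) = -6 (Z(V, F) = -3*2 = -1/2*12 = -6)
S(u, n) = 0 (S(u, n) = 2*0 = 0)
D = 1 (D = 1 - (0 + 0)**2/3 = 1 - 1/3*0**2 = 1 - 1/3*0 = 1 + 0 = 1)
(D + 55)**2 = (1 + 55)**2 = 56**2 = 3136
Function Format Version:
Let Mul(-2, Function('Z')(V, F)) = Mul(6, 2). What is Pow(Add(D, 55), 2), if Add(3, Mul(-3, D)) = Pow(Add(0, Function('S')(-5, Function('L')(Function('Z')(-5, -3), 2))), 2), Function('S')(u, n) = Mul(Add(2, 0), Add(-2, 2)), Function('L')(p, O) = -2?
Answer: 3136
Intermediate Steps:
Function('Z')(V, F) = -6 (Function('Z')(V, F) = Mul(Rational(-1, 2), Mul(6, 2)) = Mul(Rational(-1, 2), 12) = -6)
Function('S')(u, n) = 0 (Function('S')(u, n) = Mul(2, 0) = 0)
D = 1 (D = Add(1, Mul(Rational(-1, 3), Pow(Add(0, 0), 2))) = Add(1, Mul(Rational(-1, 3), Pow(0, 2))) = Add(1, Mul(Rational(-1, 3), 0)) = Add(1, 0) = 1)
Pow(Add(D, 55), 2) = Pow(Add(1, 55), 2) = Pow(56, 2) = 3136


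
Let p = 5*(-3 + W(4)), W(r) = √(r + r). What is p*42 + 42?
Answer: -588 + 420*√2 ≈ 5.9697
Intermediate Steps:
W(r) = √2*√r (W(r) = √(2*r) = √2*√r)
p = -15 + 10*√2 (p = 5*(-3 + √2*√4) = 5*(-3 + √2*2) = 5*(-3 + 2*√2) = -15 + 10*√2 ≈ -0.85786)
p*42 + 42 = (-15 + 10*√2)*42 + 42 = (-630 + 420*√2) + 42 = -588 + 420*√2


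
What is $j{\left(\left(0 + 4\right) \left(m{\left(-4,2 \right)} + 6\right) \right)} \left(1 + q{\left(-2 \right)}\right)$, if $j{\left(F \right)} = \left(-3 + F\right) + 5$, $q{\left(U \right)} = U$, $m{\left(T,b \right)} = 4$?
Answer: $-42$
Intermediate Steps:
$j{\left(F \right)} = 2 + F$
$j{\left(\left(0 + 4\right) \left(m{\left(-4,2 \right)} + 6\right) \right)} \left(1 + q{\left(-2 \right)}\right) = \left(2 + \left(0 + 4\right) \left(4 + 6\right)\right) \left(1 - 2\right) = \left(2 + 4 \cdot 10\right) \left(-1\right) = \left(2 + 40\right) \left(-1\right) = 42 \left(-1\right) = -42$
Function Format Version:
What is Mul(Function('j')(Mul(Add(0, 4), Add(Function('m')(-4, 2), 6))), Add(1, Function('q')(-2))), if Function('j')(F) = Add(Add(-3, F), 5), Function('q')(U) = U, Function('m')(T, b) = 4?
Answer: -42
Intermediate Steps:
Function('j')(F) = Add(2, F)
Mul(Function('j')(Mul(Add(0, 4), Add(Function('m')(-4, 2), 6))), Add(1, Function('q')(-2))) = Mul(Add(2, Mul(Add(0, 4), Add(4, 6))), Add(1, -2)) = Mul(Add(2, Mul(4, 10)), -1) = Mul(Add(2, 40), -1) = Mul(42, -1) = -42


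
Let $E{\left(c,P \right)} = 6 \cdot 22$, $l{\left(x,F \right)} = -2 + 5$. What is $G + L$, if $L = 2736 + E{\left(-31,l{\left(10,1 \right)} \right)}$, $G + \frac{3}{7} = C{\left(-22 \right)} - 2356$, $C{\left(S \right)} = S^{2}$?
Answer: $\frac{6969}{7} \approx 995.57$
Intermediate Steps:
$l{\left(x,F \right)} = 3$
$E{\left(c,P \right)} = 132$
$G = - \frac{13107}{7}$ ($G = - \frac{3}{7} - \left(2356 - \left(-22\right)^{2}\right) = - \frac{3}{7} + \left(484 - 2356\right) = - \frac{3}{7} - 1872 = - \frac{13107}{7} \approx -1872.4$)
$L = 2868$ ($L = 2736 + 132 = 2868$)
$G + L = - \frac{13107}{7} + 2868 = \frac{6969}{7}$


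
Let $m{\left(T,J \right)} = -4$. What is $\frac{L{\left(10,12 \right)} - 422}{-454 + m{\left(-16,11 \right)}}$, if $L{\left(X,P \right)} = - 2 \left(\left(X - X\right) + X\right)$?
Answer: $\frac{221}{229} \approx 0.96507$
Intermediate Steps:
$L{\left(X,P \right)} = - 2 X$ ($L{\left(X,P \right)} = - 2 \left(0 + X\right) = - 2 X$)
$\frac{L{\left(10,12 \right)} - 422}{-454 + m{\left(-16,11 \right)}} = \frac{\left(-2\right) 10 - 422}{-454 - 4} = \frac{-20 - 422}{-458} = \left(-442\right) \left(- \frac{1}{458}\right) = \frac{221}{229}$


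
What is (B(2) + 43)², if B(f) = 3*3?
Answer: 2704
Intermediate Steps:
B(f) = 9
(B(2) + 43)² = (9 + 43)² = 52² = 2704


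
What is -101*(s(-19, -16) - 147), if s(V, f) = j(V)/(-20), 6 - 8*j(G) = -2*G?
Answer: 74134/5 ≈ 14827.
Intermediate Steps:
j(G) = ¾ + G/4 (j(G) = ¾ - (-1)*G/4 = ¾ + G/4)
s(V, f) = -3/80 - V/80 (s(V, f) = (¾ + V/4)/(-20) = (¾ + V/4)*(-1/20) = -3/80 - V/80)
-101*(s(-19, -16) - 147) = -101*((-3/80 - 1/80*(-19)) - 147) = -101*((-3/80 + 19/80) - 147) = -101*(⅕ - 147) = -101*(-734/5) = 74134/5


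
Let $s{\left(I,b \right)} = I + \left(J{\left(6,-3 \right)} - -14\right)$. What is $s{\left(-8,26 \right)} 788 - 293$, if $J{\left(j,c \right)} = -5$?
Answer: $495$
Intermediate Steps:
$s{\left(I,b \right)} = 9 + I$ ($s{\left(I,b \right)} = I - -9 = I + \left(-5 + 14\right) = I + 9 = 9 + I$)
$s{\left(-8,26 \right)} 788 - 293 = \left(9 - 8\right) 788 - 293 = 1 \cdot 788 + \left(-643 + 350\right) = 788 - 293 = 495$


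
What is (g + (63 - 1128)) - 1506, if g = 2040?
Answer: -531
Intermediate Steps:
(g + (63 - 1128)) - 1506 = (2040 + (63 - 1128)) - 1506 = (2040 - 1065) - 1506 = 975 - 1506 = -531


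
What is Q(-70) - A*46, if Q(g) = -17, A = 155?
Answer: -7147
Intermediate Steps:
Q(-70) - A*46 = -17 - 155*46 = -17 - 1*7130 = -17 - 7130 = -7147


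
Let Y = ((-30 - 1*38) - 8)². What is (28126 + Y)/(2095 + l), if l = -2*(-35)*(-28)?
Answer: 33902/135 ≈ 251.13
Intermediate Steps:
Y = 5776 (Y = ((-30 - 38) - 8)² = (-68 - 8)² = (-76)² = 5776)
l = -1960 (l = 70*(-28) = -1960)
(28126 + Y)/(2095 + l) = (28126 + 5776)/(2095 - 1960) = 33902/135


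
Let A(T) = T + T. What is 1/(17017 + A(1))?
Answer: 1/17019 ≈ 5.8758e-5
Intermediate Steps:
A(T) = 2*T
1/(17017 + A(1)) = 1/(17017 + 2*1) = 1/(17017 + 2) = 1/17019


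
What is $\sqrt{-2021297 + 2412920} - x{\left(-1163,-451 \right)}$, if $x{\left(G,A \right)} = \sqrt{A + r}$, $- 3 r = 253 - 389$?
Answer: $\sqrt{391623} - \frac{i \sqrt{3651}}{3} \approx 625.8 - 20.141 i$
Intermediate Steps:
$r = \frac{136}{3}$ ($r = - \frac{253 - 389}{3} = \left(- \frac{1}{3}\right) \left(-136\right) = \frac{136}{3} \approx 45.333$)
$x{\left(G,A \right)} = \sqrt{\frac{136}{3} + A}$ ($x{\left(G,A \right)} = \sqrt{A + \frac{136}{3}} = \sqrt{\frac{136}{3} + A}$)
$\sqrt{-2021297 + 2412920} - x{\left(-1163,-451 \right)} = \sqrt{-2021297 + 2412920} - \frac{\sqrt{408 + 9 \left(-451\right)}}{3} = \sqrt{391623} - \frac{\sqrt{408 - 4059}}{3} = \sqrt{391623} - \frac{\sqrt{-3651}}{3} = \sqrt{391623} - \frac{i \sqrt{3651}}{3}$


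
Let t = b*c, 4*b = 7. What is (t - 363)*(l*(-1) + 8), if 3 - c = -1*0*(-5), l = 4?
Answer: -1431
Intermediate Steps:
b = 7/4 (b = (¼)*7 = 7/4 ≈ 1.7500)
c = 3 (c = 3 - (-1*0)*(-5) = 3 - 0*(-5) = 3 - 1*0 = 3 + 0 = 3)
t = 21/4 (t = (7/4)*3 = 21/4 ≈ 5.2500)
(t - 363)*(l*(-1) + 8) = (21/4 - 363)*(4*(-1) + 8) = -1431*(-4 + 8)/4 = -1431/4*4 = -1431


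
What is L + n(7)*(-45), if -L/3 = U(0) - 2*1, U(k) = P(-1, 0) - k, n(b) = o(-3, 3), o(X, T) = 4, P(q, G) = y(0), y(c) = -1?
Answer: -171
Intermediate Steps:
P(q, G) = -1
n(b) = 4
U(k) = -1 - k
L = 9 (L = -3*((-1 - 1*0) - 2*1) = -3*((-1 + 0) - 2) = -3*(-1 - 2) = -3*(-3) = 9)
L + n(7)*(-45) = 9 + 4*(-45) = 9 - 180 = -171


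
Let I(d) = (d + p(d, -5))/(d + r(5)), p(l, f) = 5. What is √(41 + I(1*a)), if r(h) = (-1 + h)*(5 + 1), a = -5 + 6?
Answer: √1031/5 ≈ 6.4218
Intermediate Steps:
a = 1
r(h) = -6 + 6*h (r(h) = (-1 + h)*6 = -6 + 6*h)
I(d) = (5 + d)/(24 + d) (I(d) = (d + 5)/(d + (-6 + 6*5)) = (5 + d)/(d + (-6 + 30)) = (5 + d)/(d + 24) = (5 + d)/(24 + d))
√(41 + I(1*a)) = √(41 + (5 + 1*1)/(24 + 1*1)) = √(41 + (5 + 1)/(24 + 1)) = √(41 + 6/25) = √(1031/25) = √1031/5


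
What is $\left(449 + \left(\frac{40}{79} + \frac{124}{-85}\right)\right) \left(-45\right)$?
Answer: $- \frac{27077751}{1343} \approx -20162.0$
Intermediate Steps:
$\left(449 + \left(\frac{40}{79} + \frac{124}{-85}\right)\right) \left(-45\right) = \left(449 + \left(40 \cdot \frac{1}{79} + 124 \left(- \frac{1}{85}\right)\right)\right) \left(-45\right) = \left(449 + \left(\frac{40}{79} - \frac{124}{85}\right)\right) \left(-45\right) = \left(449 - \frac{6396}{6715}\right) \left(-45\right) = \frac{3008639}{6715} \left(-45\right) = - \frac{27077751}{1343}$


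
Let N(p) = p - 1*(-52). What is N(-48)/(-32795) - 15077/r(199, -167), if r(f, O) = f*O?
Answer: 494317283/1089876235 ≈ 0.45355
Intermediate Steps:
N(p) = 52 + p (N(p) = p + 52 = 52 + p)
r(f, O) = O*f
N(-48)/(-32795) - 15077/r(199, -167) = (52 - 48)/(-32795) - 15077/((-167*199)) = 4*(-1/32795) - 15077/(-33233) = -4/32795 - 15077*(-1/33233) = -4/32795 + 15077/33233 = 494317283/1089876235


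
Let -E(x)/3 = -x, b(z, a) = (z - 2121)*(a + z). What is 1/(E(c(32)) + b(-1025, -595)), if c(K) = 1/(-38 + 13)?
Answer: 25/127412997 ≈ 1.9621e-7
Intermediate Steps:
b(z, a) = (-2121 + z)*(a + z)
c(K) = -1/25 (c(K) = 1/(-25) = -1/25)
E(x) = 3*x (E(x) = -(-3)*x = 3*x)
1/(E(c(32)) + b(-1025, -595)) = 1/(3*(-1/25) + ((-1025)**2 - 2121*(-595) - 2121*(-1025) - 595*(-1025))) = 1/(-3/25 + (1050625 + 1261995 + 2174025 + 609875)) = 1/(-3/25 + 5096520) = 1/(127412997/25) = 25/127412997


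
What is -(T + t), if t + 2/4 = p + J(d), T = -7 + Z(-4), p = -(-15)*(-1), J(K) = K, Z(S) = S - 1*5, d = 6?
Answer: 51/2 ≈ 25.500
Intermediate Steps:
Z(S) = -5 + S (Z(S) = S - 5 = -5 + S)
p = -15 (p = -3*5 = -15)
T = -16 (T = -7 + (-5 - 4) = -7 - 9 = -16)
t = -19/2 (t = -1/2 + (-15 + 6) = -1/2 - 9 = -19/2 ≈ -9.5000)
-(T + t) = -(-16 - 19/2) = -1*(-51/2) = 51/2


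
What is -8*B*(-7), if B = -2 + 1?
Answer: -56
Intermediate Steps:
B = -1
-8*B*(-7) = -8*(-1)*(-7) = 8*(-7) = -56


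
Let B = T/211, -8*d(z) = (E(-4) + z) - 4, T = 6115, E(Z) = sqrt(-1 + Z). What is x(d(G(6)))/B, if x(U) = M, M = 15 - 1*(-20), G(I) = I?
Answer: 1477/1223 ≈ 1.2077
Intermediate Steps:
d(z) = 1/2 - z/8 - I*sqrt(5)/8 (d(z) = -((sqrt(-1 - 4) + z) - 4)/8 = -((sqrt(-5) + z) - 4)/8 = -((I*sqrt(5) + z) - 4)/8 = -((z + I*sqrt(5)) - 4)/8 = -(-4 + z + I*sqrt(5))/8 = 1/2 - z/8 - I*sqrt(5)/8)
M = 35 (M = 15 + 20 = 35)
x(U) = 35
B = 6115/211 ≈ 28.981
x(d(G(6)))/B = 35/(6115/211) = 35*(211/6115) = 1477/1223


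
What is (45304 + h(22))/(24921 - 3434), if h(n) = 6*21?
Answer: 45430/21487 ≈ 2.1143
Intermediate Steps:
h(n) = 126
(45304 + h(22))/(24921 - 3434) = (45304 + 126)/(24921 - 3434) = 45430/21487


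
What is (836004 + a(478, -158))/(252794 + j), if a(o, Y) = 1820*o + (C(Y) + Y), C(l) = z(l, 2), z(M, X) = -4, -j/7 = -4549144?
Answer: 852901/16048401 ≈ 0.053146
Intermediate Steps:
j = 31844008 (j = -7*(-4549144) = 31844008)
C(l) = -4
a(o, Y) = -4 + Y + 1820*o (a(o, Y) = 1820*o + (-4 + Y) = -4 + Y + 1820*o)
(836004 + a(478, -158))/(252794 + j) = (836004 + (-4 - 158 + 1820*478))/(252794 + 31844008) = (836004 + (-4 - 158 + 869960))/32096802 = (836004 + 869798)*(1/32096802) = 1705802*(1/32096802) = 852901/16048401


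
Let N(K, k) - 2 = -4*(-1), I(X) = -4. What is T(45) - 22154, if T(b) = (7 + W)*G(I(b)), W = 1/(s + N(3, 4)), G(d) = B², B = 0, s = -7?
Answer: -22154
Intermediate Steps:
N(K, k) = 6 (N(K, k) = 2 - 4*(-1) = 2 + 4 = 6)
G(d) = 0 (G(d) = 0² = 0)
W = -1 (W = 1/(-7 + 6) = 1/(-1) = -1)
T(b) = 0 (T(b) = (7 - 1)*0 = 6*0 = 0)
T(45) - 22154 = 0 - 22154 = -22154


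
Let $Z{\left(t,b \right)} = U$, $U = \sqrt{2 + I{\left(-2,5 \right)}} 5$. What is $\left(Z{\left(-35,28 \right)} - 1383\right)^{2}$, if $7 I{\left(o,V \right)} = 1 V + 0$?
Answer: $\frac{13389298}{7} - \frac{13830 \sqrt{133}}{7} \approx 1.89 \cdot 10^{6}$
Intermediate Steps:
$I{\left(o,V \right)} = \frac{V}{7}$ ($I{\left(o,V \right)} = \frac{1 V + 0}{7} = \frac{V + 0}{7} = \frac{V}{7}$)
$U = \frac{5 \sqrt{133}}{7}$ ($U = \sqrt{2 + \frac{1}{7} \cdot 5} \cdot 5 = \sqrt{2 + \frac{5}{7}} \cdot 5 = \sqrt{\frac{19}{7}} \cdot 5 = \frac{\sqrt{133}}{7} \cdot 5 = \frac{5 \sqrt{133}}{7} \approx 8.2375$)
$Z{\left(t,b \right)} = \frac{5 \sqrt{133}}{7}$
$\left(Z{\left(-35,28 \right)} - 1383\right)^{2} = \left(\frac{5 \sqrt{133}}{7} - 1383\right)^{2} = \left(-1383 + \frac{5 \sqrt{133}}{7}\right)^{2}$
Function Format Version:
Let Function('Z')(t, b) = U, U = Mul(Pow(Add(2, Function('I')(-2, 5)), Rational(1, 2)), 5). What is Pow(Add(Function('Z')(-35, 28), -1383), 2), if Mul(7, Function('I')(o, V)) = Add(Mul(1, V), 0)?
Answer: Add(Rational(13389298, 7), Mul(Rational(-13830, 7), Pow(133, Rational(1, 2)))) ≈ 1.8900e+6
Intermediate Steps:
Function('I')(o, V) = Mul(Rational(1, 7), V) (Function('I')(o, V) = Mul(Rational(1, 7), Add(Mul(1, V), 0)) = Mul(Rational(1, 7), Add(V, 0)) = Mul(Rational(1, 7), V))
U = Mul(Rational(5, 7), Pow(133, Rational(1, 2))) (U = Mul(Pow(Add(2, Mul(Rational(1, 7), 5)), Rational(1, 2)), 5) = Mul(Pow(Add(2, Rational(5, 7)), Rational(1, 2)), 5) = Mul(Pow(Rational(19, 7), Rational(1, 2)), 5) = Mul(Mul(Rational(1, 7), Pow(133, Rational(1, 2))), 5) = Mul(Rational(5, 7), Pow(133, Rational(1, 2))) ≈ 8.2375)
Function('Z')(t, b) = Mul(Rational(5, 7), Pow(133, Rational(1, 2)))
Pow(Add(Function('Z')(-35, 28), -1383), 2) = Pow(Add(Mul(Rational(5, 7), Pow(133, Rational(1, 2))), -1383), 2) = Pow(Add(-1383, Mul(Rational(5, 7), Pow(133, Rational(1, 2)))), 2)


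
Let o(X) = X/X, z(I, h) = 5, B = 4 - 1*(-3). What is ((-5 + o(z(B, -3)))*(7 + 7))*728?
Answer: -40768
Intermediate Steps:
B = 7 (B = 4 + 3 = 7)
o(X) = 1
((-5 + o(z(B, -3)))*(7 + 7))*728 = ((-5 + 1)*(7 + 7))*728 = -4*14*728 = -56*728 = -40768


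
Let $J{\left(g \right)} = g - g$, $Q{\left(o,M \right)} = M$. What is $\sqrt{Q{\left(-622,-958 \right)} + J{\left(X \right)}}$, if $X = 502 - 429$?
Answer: $i \sqrt{958} \approx 30.952 i$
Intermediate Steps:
$X = 73$ ($X = 502 - 429 = 73$)
$J{\left(g \right)} = 0$
$\sqrt{Q{\left(-622,-958 \right)} + J{\left(X \right)}} = \sqrt{-958 + 0} = \sqrt{-958} = i \sqrt{958}$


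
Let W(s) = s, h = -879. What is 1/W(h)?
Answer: -1/879 ≈ -0.0011377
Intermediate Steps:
1/W(h) = 1/(-879) = -1/879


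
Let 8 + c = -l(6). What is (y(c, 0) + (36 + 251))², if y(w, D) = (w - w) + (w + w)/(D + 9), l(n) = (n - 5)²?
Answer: 81225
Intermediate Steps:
l(n) = (-5 + n)²
c = -9 (c = -8 - (-5 + 6)² = -8 - 1*1² = -8 - 1*1 = -8 - 1 = -9)
y(w, D) = 2*w/(9 + D) (y(w, D) = 0 + (2*w)/(9 + D) = 0 + 2*w/(9 + D) = 2*w/(9 + D))
(y(c, 0) + (36 + 251))² = (2*(-9)/(9 + 0) + (36 + 251))² = (2*(-9)/9 + 287)² = (2*(-9)*(⅑) + 287)² = (-2 + 287)² = 285² = 81225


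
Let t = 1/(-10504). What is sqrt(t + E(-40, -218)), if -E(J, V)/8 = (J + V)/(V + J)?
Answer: 3*I*sqrt(24518962)/5252 ≈ 2.8284*I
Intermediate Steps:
t = -1/10504 ≈ -9.5202e-5
E(J, V) = -8 (E(J, V) = -8*(J + V)/(V + J) = -8*(J + V)/(J + V) = -8*1 = -8)
sqrt(t + E(-40, -218)) = sqrt(-1/10504 - 8) = sqrt(-84033/10504) = 3*I*sqrt(24518962)/5252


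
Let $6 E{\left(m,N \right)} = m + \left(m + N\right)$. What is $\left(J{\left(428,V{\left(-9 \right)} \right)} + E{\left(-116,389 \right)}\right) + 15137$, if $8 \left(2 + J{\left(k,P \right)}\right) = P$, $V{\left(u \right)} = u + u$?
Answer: $\frac{181907}{12} \approx 15159.0$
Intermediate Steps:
$V{\left(u \right)} = 2 u$
$J{\left(k,P \right)} = -2 + \frac{P}{8}$
$E{\left(m,N \right)} = \frac{m}{3} + \frac{N}{6}$ ($E{\left(m,N \right)} = \frac{m + \left(m + N\right)}{6} = \frac{m + \left(N + m\right)}{6} = \frac{N + 2 m}{6} = \frac{m}{3} + \frac{N}{6}$)
$\left(J{\left(428,V{\left(-9 \right)} \right)} + E{\left(-116,389 \right)}\right) + 15137 = \left(\left(-2 + \frac{2 \left(-9\right)}{8}\right) + \left(\frac{1}{3} \left(-116\right) + \frac{1}{6} \cdot 389\right)\right) + 15137 = \left(\left(-2 + \frac{1}{8} \left(-18\right)\right) + \left(- \frac{116}{3} + \frac{389}{6}\right)\right) + 15137 = \left(\left(-2 - \frac{9}{4}\right) + \frac{157}{6}\right) + 15137 = \left(- \frac{17}{4} + \frac{157}{6}\right) + 15137 = \frac{263}{12} + 15137 = \frac{181907}{12}$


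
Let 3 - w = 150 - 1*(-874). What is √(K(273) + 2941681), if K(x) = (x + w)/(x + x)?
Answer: √219240441147/273 ≈ 1715.1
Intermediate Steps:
w = -1021 (w = 3 - (150 - 1*(-874)) = 3 - (150 + 874) = 3 - 1*1024 = 3 - 1024 = -1021)
K(x) = (-1021 + x)/(2*x) (K(x) = (x - 1021)/(x + x) = (-1021 + x)/((2*x)) = (-1021 + x)*(1/(2*x)) = (-1021 + x)/(2*x))
√(K(273) + 2941681) = √((½)*(-1021 + 273)/273 + 2941681) = √((½)*(1/273)*(-748) + 2941681) = √(-374/273 + 2941681) = √(803078539/273) = √219240441147/273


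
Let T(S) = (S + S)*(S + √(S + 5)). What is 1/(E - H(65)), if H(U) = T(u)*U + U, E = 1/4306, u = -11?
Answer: -292865136314/4853299508804761 - 26514539480*I*√6/4853299508804761 ≈ -6.0344e-5 - 1.3382e-5*I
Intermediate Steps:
T(S) = 2*S*(S + √(5 + S)) (T(S) = (2*S)*(S + √(5 + S)) = 2*S*(S + √(5 + S)))
E = 1/4306 ≈ 0.00023223
H(U) = U + U*(242 - 22*I*√6) (H(U) = (2*(-11)*(-11 + √(5 - 11)))*U + U = (2*(-11)*(-11 + √(-6)))*U + U = (2*(-11)*(-11 + I*√6))*U + U = (242 - 22*I*√6)*U + U = U*(242 - 22*I*√6) + U = U + U*(242 - 22*I*√6))
1/(E - H(65)) = 1/(1/4306 - 65*(243 - 22*I*√6)) = 1/(1/4306 - (15795 - 1430*I*√6)) = 1/(1/4306 + (-15795 + 1430*I*√6)) = 1/(-68013269/4306 + 1430*I*√6)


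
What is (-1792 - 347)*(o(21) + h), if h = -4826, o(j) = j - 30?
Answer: 10342065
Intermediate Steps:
o(j) = -30 + j
(-1792 - 347)*(o(21) + h) = (-1792 - 347)*((-30 + 21) - 4826) = -2139*(-9 - 4826) = -2139*(-4835) = 10342065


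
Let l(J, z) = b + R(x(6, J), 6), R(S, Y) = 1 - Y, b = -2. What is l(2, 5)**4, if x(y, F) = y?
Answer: 2401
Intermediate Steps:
l(J, z) = -7 (l(J, z) = -2 + (1 - 1*6) = -2 + (1 - 6) = -2 - 5 = -7)
l(2, 5)**4 = (-7)**4 = 2401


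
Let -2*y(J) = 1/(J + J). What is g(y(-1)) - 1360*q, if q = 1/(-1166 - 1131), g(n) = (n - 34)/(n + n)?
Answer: -307375/4594 ≈ -66.908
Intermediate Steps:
y(J) = -1/(4*J) (y(J) = -1/(2*(J + J)) = -1/(2*J)/2 = -1/(4*J))
g(n) = (-34 + n)/(2*n) (g(n) = (-34 + n)/((2*n)) = (-34 + n)*(1/(2*n)) = (-34 + n)/(2*n))
q = -1/2297 (q = 1/(-2297) = -1/2297 ≈ -0.00043535)
g(y(-1)) - 1360*q = (-34 - ¼/(-1))/(2*((-¼/(-1)))) - 1360*(-1/2297) = (-34 - ¼*(-1))/(2*((-¼*(-1)))) + 1360/2297 = (-34 + ¼)/(2*(¼)) + 1360/2297 = (½)*4*(-135/4) + 1360/2297 = -135/2 + 1360/2297 = -307375/4594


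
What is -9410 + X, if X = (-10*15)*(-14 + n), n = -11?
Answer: -5660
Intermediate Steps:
X = 3750 (X = (-10*15)*(-14 - 11) = -150*(-25) = 3750)
-9410 + X = -9410 + 3750 = -5660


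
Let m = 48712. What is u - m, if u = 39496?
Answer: -9216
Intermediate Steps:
u - m = 39496 - 1*48712 = 39496 - 48712 = -9216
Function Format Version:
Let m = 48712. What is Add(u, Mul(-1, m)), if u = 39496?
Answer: -9216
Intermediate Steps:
Add(u, Mul(-1, m)) = Add(39496, Mul(-1, 48712)) = Add(39496, -48712) = -9216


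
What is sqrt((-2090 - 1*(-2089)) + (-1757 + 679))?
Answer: I*sqrt(1079) ≈ 32.848*I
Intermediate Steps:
sqrt((-2090 - 1*(-2089)) + (-1757 + 679)) = sqrt((-2090 + 2089) - 1078) = sqrt(-1 - 1078) = sqrt(-1079) = I*sqrt(1079)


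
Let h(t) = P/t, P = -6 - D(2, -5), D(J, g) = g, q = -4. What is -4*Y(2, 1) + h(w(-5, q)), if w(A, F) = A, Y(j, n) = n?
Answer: -19/5 ≈ -3.8000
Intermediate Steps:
P = -1 (P = -6 - 1*(-5) = -6 + 5 = -1)
h(t) = -1/t
-4*Y(2, 1) + h(w(-5, q)) = -4*1 - 1/(-5) = -4 - 1*(-⅕) = -4 + ⅕ = -19/5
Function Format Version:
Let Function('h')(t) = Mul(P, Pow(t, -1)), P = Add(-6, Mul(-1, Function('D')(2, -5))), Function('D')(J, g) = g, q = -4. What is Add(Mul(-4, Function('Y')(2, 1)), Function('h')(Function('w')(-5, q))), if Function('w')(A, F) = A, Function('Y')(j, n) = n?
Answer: Rational(-19, 5) ≈ -3.8000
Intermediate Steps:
P = -1 (P = Add(-6, Mul(-1, -5)) = Add(-6, 5) = -1)
Function('h')(t) = Mul(-1, Pow(t, -1))
Add(Mul(-4, Function('Y')(2, 1)), Function('h')(Function('w')(-5, q))) = Add(Mul(-4, 1), Mul(-1, Pow(-5, -1))) = Add(-4, Mul(-1, Rational(-1, 5))) = Add(-4, Rational(1, 5)) = Rational(-19, 5)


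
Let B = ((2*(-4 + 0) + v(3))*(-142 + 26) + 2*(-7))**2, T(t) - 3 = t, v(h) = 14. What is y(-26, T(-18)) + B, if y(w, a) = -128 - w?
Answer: 503998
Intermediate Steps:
T(t) = 3 + t
B = 504100 (B = ((2*(-4 + 0) + 14)*(-142 + 26) + 2*(-7))**2 = ((2*(-4) + 14)*(-116) - 14)**2 = ((-8 + 14)*(-116) - 14)**2 = (6*(-116) - 14)**2 = (-696 - 14)**2 = (-710)**2 = 504100)
y(-26, T(-18)) + B = (-128 - 1*(-26)) + 504100 = (-128 + 26) + 504100 = -102 + 504100 = 503998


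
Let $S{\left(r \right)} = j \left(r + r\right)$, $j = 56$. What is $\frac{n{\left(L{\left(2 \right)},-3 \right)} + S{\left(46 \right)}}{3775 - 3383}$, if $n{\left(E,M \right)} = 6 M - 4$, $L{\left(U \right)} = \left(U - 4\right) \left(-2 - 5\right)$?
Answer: $\frac{2565}{196} \approx 13.087$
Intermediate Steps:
$S{\left(r \right)} = 112 r$ ($S{\left(r \right)} = 56 \left(r + r\right) = 56 \cdot 2 r = 112 r$)
$L{\left(U \right)} = 28 - 7 U$ ($L{\left(U \right)} = \left(-4 + U\right) \left(-7\right) = 28 - 7 U$)
$n{\left(E,M \right)} = -4 + 6 M$
$\frac{n{\left(L{\left(2 \right)},-3 \right)} + S{\left(46 \right)}}{3775 - 3383} = \frac{\left(-4 + 6 \left(-3\right)\right) + 112 \cdot 46}{3775 - 3383} = \frac{\left(-4 - 18\right) + 5152}{392} = \left(-22 + 5152\right) \frac{1}{392} = 5130 \cdot \frac{1}{392} = \frac{2565}{196}$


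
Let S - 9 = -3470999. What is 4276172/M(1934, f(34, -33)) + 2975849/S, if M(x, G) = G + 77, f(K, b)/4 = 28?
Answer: 14841987814819/656017110 ≈ 22624.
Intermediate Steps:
f(K, b) = 112 (f(K, b) = 4*28 = 112)
M(x, G) = 77 + G
S = -3470990 (S = 9 - 3470999 = -3470990)
4276172/M(1934, f(34, -33)) + 2975849/S = 4276172/(77 + 112) + 2975849/(-3470990) = 4276172/189 + 2975849*(-1/3470990) = 4276172*(1/189) - 2975849/3470990 = 4276172/189 - 2975849/3470990 = 14841987814819/656017110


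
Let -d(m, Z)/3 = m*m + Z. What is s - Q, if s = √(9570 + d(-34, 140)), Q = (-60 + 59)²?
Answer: -1 + √5682 ≈ 74.379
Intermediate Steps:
d(m, Z) = -3*Z - 3*m² (d(m, Z) = -3*(m*m + Z) = -3*(m² + Z) = -3*(Z + m²) = -3*Z - 3*m²)
Q = 1 (Q = (-1)² = 1)
s = √5682 (s = √(9570 + (-3*140 - 3*(-34)²)) = √(9570 + (-420 - 3*1156)) = √(9570 + (-420 - 3468)) = √(9570 - 3888) = √5682 ≈ 75.379)
s - Q = √5682 - 1*1 = √5682 - 1 = -1 + √5682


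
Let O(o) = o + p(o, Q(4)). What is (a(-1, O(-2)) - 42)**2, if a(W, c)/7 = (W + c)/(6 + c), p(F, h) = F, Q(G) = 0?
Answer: 14161/4 ≈ 3540.3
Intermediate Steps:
O(o) = 2*o (O(o) = o + o = 2*o)
a(W, c) = 7*(W + c)/(6 + c) (a(W, c) = 7*((W + c)/(6 + c)) = 7*(W + c)/(6 + c))
(a(-1, O(-2)) - 42)**2 = (7*(-1 + 2*(-2))/(6 + 2*(-2)) - 42)**2 = (7*(-1 - 4)/(6 - 4) - 42)**2 = (7*(-5)/2 - 42)**2 = (7*(1/2)*(-5) - 42)**2 = (-35/2 - 42)**2 = (-119/2)**2 = 14161/4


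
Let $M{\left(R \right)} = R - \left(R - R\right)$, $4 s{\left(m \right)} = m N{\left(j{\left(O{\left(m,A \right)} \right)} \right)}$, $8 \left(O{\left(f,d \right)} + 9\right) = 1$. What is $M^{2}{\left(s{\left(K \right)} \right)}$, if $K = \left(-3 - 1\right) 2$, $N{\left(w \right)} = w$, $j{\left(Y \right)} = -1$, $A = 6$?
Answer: $4$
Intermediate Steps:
$O{\left(f,d \right)} = - \frac{71}{8}$ ($O{\left(f,d \right)} = -9 + \frac{1}{8} \cdot 1 = -9 + \frac{1}{8} = - \frac{71}{8}$)
$K = -8$ ($K = \left(-4\right) 2 = -8$)
$s{\left(m \right)} = - \frac{m}{4}$ ($s{\left(m \right)} = \frac{m \left(-1\right)}{4} = \frac{\left(-1\right) m}{4} = - \frac{m}{4}$)
$M{\left(R \right)} = R$ ($M{\left(R \right)} = R - 0 = R + 0 = R$)
$M^{2}{\left(s{\left(K \right)} \right)} = \left(\left(- \frac{1}{4}\right) \left(-8\right)\right)^{2} = 2^{2} = 4$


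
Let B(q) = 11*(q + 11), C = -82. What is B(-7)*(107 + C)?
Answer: 1100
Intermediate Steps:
B(q) = 121 + 11*q (B(q) = 11*(11 + q) = 121 + 11*q)
B(-7)*(107 + C) = (121 + 11*(-7))*(107 - 82) = (121 - 77)*25 = 44*25 = 1100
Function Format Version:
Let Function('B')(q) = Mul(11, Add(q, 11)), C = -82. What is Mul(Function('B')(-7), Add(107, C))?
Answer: 1100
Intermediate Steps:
Function('B')(q) = Add(121, Mul(11, q)) (Function('B')(q) = Mul(11, Add(11, q)) = Add(121, Mul(11, q)))
Mul(Function('B')(-7), Add(107, C)) = Mul(Add(121, Mul(11, -7)), Add(107, -82)) = Mul(Add(121, -77), 25) = Mul(44, 25) = 1100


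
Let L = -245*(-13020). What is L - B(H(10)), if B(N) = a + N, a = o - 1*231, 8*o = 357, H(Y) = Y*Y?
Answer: 25519891/8 ≈ 3.1900e+6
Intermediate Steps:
H(Y) = Y**2
L = 3189900
o = 357/8 (o = (1/8)*357 = 357/8 ≈ 44.625)
a = -1491/8 (a = 357/8 - 1*231 = 357/8 - 231 = -1491/8 ≈ -186.38)
B(N) = -1491/8 + N
L - B(H(10)) = 3189900 - (-1491/8 + 10**2) = 3189900 - (-1491/8 + 100) = 3189900 - 1*(-691/8) = 3189900 + 691/8 = 25519891/8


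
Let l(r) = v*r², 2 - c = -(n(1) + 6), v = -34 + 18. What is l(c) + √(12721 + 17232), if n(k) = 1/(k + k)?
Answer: -1156 + √29953 ≈ -982.93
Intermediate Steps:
v = -16
n(k) = 1/(2*k)
c = 17/2 (c = 2 - (-1)*((½)/1 + 6) = 2 - (-1)*((½)*1 + 6) = 2 - (-1)*(½ + 6) = 2 - (-1)*13/2 = 2 - 1*(-13/2) = 2 + 13/2 = 17/2 ≈ 8.5000)
l(r) = -16*r²
l(c) + √(12721 + 17232) = -16*(17/2)² + √(12721 + 17232) = -16*289/4 + √29953 = -1156 + √29953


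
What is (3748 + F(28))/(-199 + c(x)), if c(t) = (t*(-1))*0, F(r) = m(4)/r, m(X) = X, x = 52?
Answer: -26237/1393 ≈ -18.835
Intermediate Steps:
F(r) = 4/r
c(t) = 0 (c(t) = -t*0 = 0)
(3748 + F(28))/(-199 + c(x)) = (3748 + 4/28)/(-199 + 0) = (3748 + 4*(1/28))/(-199) = (3748 + ⅐)*(-1/199) = (26237/7)*(-1/199) = -26237/1393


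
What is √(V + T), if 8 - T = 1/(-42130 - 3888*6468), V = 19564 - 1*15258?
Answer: √1949932471116777378/21260316 ≈ 65.681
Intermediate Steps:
V = 4306 (V = 19564 - 15258 = 4306)
T = 2381155393/297644424 (T = 8 - 1/((-42130 - 3888)*6468) = 8 - 1/((-46018)*6468) = 8 - (-1)/(46018*6468) = 8 - 1*(-1/297644424) = 8 + 1/297644424 = 2381155393/297644424 ≈ 8.0000)
√(V + T) = √(4306 + 2381155393/297644424) = √(1284038045137/297644424) = √1949932471116777378/21260316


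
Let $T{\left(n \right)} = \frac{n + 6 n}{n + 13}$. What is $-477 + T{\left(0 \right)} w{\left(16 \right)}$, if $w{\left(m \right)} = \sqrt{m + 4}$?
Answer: $-477$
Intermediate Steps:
$T{\left(n \right)} = \frac{7 n}{13 + n}$
$w{\left(m \right)} = \sqrt{4 + m}$
$-477 + T{\left(0 \right)} w{\left(16 \right)} = -477 + 7 \cdot 0 \frac{1}{13 + 0} \sqrt{4 + 16} = -477 + 7 \cdot 0 \cdot \frac{1}{13} \sqrt{20} = -477 + 7 \cdot 0 \cdot \frac{1}{13} \cdot 2 \sqrt{5} = -477 + 0 \cdot 2 \sqrt{5} = -477 + 0 = -477$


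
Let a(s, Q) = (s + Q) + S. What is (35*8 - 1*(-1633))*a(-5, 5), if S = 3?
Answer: 5739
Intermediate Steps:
a(s, Q) = 3 + Q + s (a(s, Q) = (s + Q) + 3 = (Q + s) + 3 = 3 + Q + s)
(35*8 - 1*(-1633))*a(-5, 5) = (35*8 - 1*(-1633))*(3 + 5 - 5) = (280 + 1633)*3 = 1913*3 = 5739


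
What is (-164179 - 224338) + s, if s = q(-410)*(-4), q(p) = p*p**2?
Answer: 275295483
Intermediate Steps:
q(p) = p**3
s = 275684000 (s = (-410)**3*(-4) = -68921000*(-4) = 275684000)
(-164179 - 224338) + s = (-164179 - 224338) + 275684000 = -388517 + 275684000 = 275295483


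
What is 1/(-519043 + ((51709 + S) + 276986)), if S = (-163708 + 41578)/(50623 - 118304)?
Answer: -67681/12882820858 ≈ -5.2536e-6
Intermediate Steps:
S = 122130/67681 (S = -122130/(-67681) = -122130*(-1/67681) = 122130/67681 ≈ 1.8045)
1/(-519043 + ((51709 + S) + 276986)) = 1/(-519043 + ((51709 + 122130/67681) + 276986)) = 1/(-519043 + (3499838959/67681 + 276986)) = 1/(-519043 + 22246528425/67681) = 1/(-12882820858/67681) = -67681/12882820858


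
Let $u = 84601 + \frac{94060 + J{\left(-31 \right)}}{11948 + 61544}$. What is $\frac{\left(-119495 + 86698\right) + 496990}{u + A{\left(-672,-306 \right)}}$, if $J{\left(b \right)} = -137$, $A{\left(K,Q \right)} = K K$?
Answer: $\frac{11371490652}{13135133981} \approx 0.86573$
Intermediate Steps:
$A{\left(K,Q \right)} = K^{2}$
$u = \frac{6217590615}{73492}$ ($u = 84601 + \frac{94060 - 137}{11948 + 61544} = 84601 + \frac{93923}{73492} = \frac{6217590615}{73492} \approx 84602.0$)
$\frac{\left(-119495 + 86698\right) + 496990}{u + A{\left(-672,-306 \right)}} = \frac{\left(-119495 + 86698\right) + 496990}{\frac{6217590615}{73492} + \left(-672\right)^{2}} = \frac{-32797 + 496990}{\frac{6217590615}{73492} + 451584} = \frac{464193}{\frac{39405401943}{73492}} = 464193 \cdot \frac{73492}{39405401943} = \frac{11371490652}{13135133981}$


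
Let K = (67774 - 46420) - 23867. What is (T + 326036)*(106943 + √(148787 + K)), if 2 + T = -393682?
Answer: -7234480064 - 67648*√146274 ≈ -7.2604e+9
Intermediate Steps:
T = -393684 (T = -2 - 393682 = -393684)
K = -2513 (K = 21354 - 23867 = -2513)
(T + 326036)*(106943 + √(148787 + K)) = (-393684 + 326036)*(106943 + √(148787 - 2513)) = -67648*(106943 + √146274) = -7234480064 - 67648*√146274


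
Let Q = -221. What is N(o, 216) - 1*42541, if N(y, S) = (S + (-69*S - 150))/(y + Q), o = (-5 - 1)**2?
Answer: -7855247/185 ≈ -42461.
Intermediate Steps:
o = 36 (o = (-6)**2 = 36)
N(y, S) = (-150 - 68*S)/(-221 + y) (N(y, S) = (S + (-69*S - 150))/(y - 221) = (S + (-150 - 69*S))/(-221 + y) = (-150 - 68*S)/(-221 + y))
N(o, 216) - 1*42541 = 2*(-75 - 34*216)/(-221 + 36) - 1*42541 = 2*(-75 - 7344)/(-185) - 42541 = 2*(-1/185)*(-7419) - 42541 = 14838/185 - 42541 = -7855247/185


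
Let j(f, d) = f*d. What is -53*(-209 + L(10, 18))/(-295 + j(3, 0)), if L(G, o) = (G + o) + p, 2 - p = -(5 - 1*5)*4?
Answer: -9487/295 ≈ -32.159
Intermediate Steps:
p = 2 (p = 2 - (-(5 - 1*5))*4 = 2 - (-(5 - 5))*4 = 2 - (-1*0)*4 = 2 - 0*4 = 2 - 1*0 = 2 + 0 = 2)
j(f, d) = d*f
L(G, o) = 2 + G + o (L(G, o) = (G + o) + 2 = 2 + G + o)
-53*(-209 + L(10, 18))/(-295 + j(3, 0)) = -53*(-209 + (2 + 10 + 18))/(-295 + 0*3) = -53*(-209 + 30)/(-295 + 0) = -(-9487)/(-295) = -(-9487)*(-1)/295 = -53*179/295 = -9487/295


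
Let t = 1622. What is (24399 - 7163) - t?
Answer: 15614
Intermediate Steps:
(24399 - 7163) - t = (24399 - 7163) - 1*1622 = 17236 - 1622 = 15614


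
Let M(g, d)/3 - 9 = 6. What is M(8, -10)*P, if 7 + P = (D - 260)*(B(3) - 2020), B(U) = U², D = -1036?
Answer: 117281205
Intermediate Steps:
M(g, d) = 45 (M(g, d) = 27 + 3*6 = 27 + 18 = 45)
P = 2606249 (P = -7 + (-1036 - 260)*(3² - 2020) = -7 - 1296*(9 - 2020) = -7 - 1296*(-2011) = -7 + 2606256 = 2606249)
M(8, -10)*P = 45*2606249 = 117281205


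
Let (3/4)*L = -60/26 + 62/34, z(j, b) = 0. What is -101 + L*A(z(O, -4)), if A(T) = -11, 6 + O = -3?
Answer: -62255/663 ≈ -93.899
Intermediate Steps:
O = -9 (O = -6 - 3 = -9)
L = -428/663 (L = 4*(-60/26 + 62/34)/3 = 4*(-60*1/26 + 62*(1/34))/3 = 4*(-30/13 + 31/17)/3 = (4/3)*(-107/221) = -428/663 ≈ -0.64555)
-101 + L*A(z(O, -4)) = -101 - 428/663*(-11) = -101 + 4708/663 = -62255/663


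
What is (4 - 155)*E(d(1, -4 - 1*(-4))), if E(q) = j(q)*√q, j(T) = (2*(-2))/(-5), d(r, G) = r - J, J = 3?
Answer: -604*I*√2/5 ≈ -170.84*I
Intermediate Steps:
d(r, G) = -3 + r (d(r, G) = r - 1*3 = r - 3 = -3 + r)
j(T) = ⅘ (j(T) = -4*(-⅕) = ⅘)
E(q) = 4*√q/5
(4 - 155)*E(d(1, -4 - 1*(-4))) = (4 - 155)*(4*√(-3 + 1)/5) = -604*√(-2)/5 = -604*I*√2/5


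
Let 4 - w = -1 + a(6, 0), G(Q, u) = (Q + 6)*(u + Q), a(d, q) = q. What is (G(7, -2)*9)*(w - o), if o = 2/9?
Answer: 2795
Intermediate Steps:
G(Q, u) = (6 + Q)*(Q + u)
o = 2/9 (o = 2*(⅑) = 2/9 ≈ 0.22222)
w = 5 (w = 4 - (-1 + 0) = 4 - 1*(-1) = 4 + 1 = 5)
(G(7, -2)*9)*(w - o) = ((7² + 6*7 + 6*(-2) + 7*(-2))*9)*(5 - 1*2/9) = ((49 + 42 - 12 - 14)*9)*(5 - 2/9) = (65*9)*(43/9) = 585*(43/9) = 2795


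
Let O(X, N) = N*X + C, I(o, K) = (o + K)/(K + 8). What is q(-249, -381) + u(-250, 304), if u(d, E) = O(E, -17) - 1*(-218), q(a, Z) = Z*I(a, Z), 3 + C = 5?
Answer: -2085634/373 ≈ -5591.5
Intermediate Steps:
C = 2 (C = -3 + 5 = 2)
I(o, K) = (K + o)/(8 + K)
q(a, Z) = Z*(Z + a)/(8 + Z) (q(a, Z) = Z*((Z + a)/(8 + Z)) = Z*(Z + a)/(8 + Z))
O(X, N) = 2 + N*X (O(X, N) = N*X + 2 = 2 + N*X)
u(d, E) = 220 - 17*E (u(d, E) = (2 - 17*E) - 1*(-218) = (2 - 17*E) + 218 = 220 - 17*E)
q(-249, -381) + u(-250, 304) = -381*(-381 - 249)/(8 - 381) + (220 - 17*304) = -381*(-630)/(-373) + (220 - 5168) = -381*(-1/373)*(-630) - 4948 = -240030/373 - 4948 = -2085634/373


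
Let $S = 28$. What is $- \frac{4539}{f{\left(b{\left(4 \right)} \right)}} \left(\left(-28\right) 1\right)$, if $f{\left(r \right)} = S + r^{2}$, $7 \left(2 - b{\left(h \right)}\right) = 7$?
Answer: $\frac{127092}{29} \approx 4382.5$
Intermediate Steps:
$b{\left(h \right)} = 1$ ($b{\left(h \right)} = 2 - 1 = 1$)
$f{\left(r \right)} = 28 + r^{2}$
$- \frac{4539}{f{\left(b{\left(4 \right)} \right)}} \left(\left(-28\right) 1\right) = - \frac{4539}{28 + 1^{2}} \left(\left(-28\right) 1\right) = - \frac{4539}{28 + 1} \left(-28\right) = - \frac{4539}{29} \left(-28\right) = \left(-4539\right) \frac{1}{29} \left(-28\right) = \left(- \frac{4539}{29}\right) \left(-28\right) = \frac{127092}{29}$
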